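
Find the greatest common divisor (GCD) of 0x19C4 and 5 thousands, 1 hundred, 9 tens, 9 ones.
Convert 0x19C4 (hexadecimal) → 1×4096 + 9×256 + 12×16 + 4 = 6596 (decimal)
Convert 5 thousands, 1 hundred, 9 tens, 9 ones (place-value notation) → 5×1000 + 1×100 + 9×10 + 9 = 5199 (decimal)
Compute gcd(6596, 5199) = 1
1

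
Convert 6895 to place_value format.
Convert 6895 (decimal) → 6895 = 6×1000 + 8×100 + 9×10 + 5 → 6 thousands, 8 hundreds, 9 tens, 5 ones (place-value notation)
6 thousands, 8 hundreds, 9 tens, 5 ones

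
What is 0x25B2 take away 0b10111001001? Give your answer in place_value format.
Convert 0x25B2 (hexadecimal) → 2×4096 + 5×256 + 11×16 + 2 = 9650 (decimal)
Convert 0b10111001001 (binary) → 1024 + 256 + 128 + 64 + 8 + 1 = 1481 (decimal)
Compute 9650 - 1481 = 8169
Convert 8169 (decimal) → 8169 = 8×1000 + 1×100 + 6×10 + 9 → 8 thousands, 1 hundred, 6 tens, 9 ones (place-value notation)
8 thousands, 1 hundred, 6 tens, 9 ones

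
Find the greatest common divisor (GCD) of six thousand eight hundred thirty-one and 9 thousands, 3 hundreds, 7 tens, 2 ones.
Convert six thousand eight hundred thirty-one (English words) → 6×1000 + 8×100 + 31 = 6831 (decimal)
Convert 9 thousands, 3 hundreds, 7 tens, 2 ones (place-value notation) → 9×1000 + 3×100 + 7×10 + 2 = 9372 (decimal)
Compute gcd(6831, 9372) = 33
33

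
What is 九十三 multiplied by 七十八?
Convert 九十三 (Chinese numeral) → 9×10 + 3 = 93 (decimal)
Convert 七十八 (Chinese numeral) → 7×10 + 8 = 78 (decimal)
Compute 93 × 78 = 7254
7254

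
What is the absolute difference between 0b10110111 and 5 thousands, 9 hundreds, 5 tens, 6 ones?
Convert 0b10110111 (binary) → 128 + 32 + 16 + 4 + 2 + 1 = 183 (decimal)
Convert 5 thousands, 9 hundreds, 5 tens, 6 ones (place-value notation) → 5×1000 + 9×100 + 5×10 + 6 = 5956 (decimal)
Compute |183 - 5956| = 5773
5773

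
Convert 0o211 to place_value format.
Convert 0o211 (octal) → 2×64 + 1×8 + 1 = 137 (decimal)
Convert 137 (decimal) → 137 = 1×100 + 3×10 + 7 → 1 hundred, 3 tens, 7 ones (place-value notation)
1 hundred, 3 tens, 7 ones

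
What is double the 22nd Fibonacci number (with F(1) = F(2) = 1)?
The 22nd Fibonacci number (with F(1) = F(2) = 1) = 17711
Compute 17711 × 2 = 35422
35422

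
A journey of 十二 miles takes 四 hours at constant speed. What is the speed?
Convert 十二 (Chinese numeral) → 1×10 + 2 = 12 (decimal)
Convert 四 (Chinese numeral) → 4 (decimal)
Compute 12 ÷ 4 = 3
3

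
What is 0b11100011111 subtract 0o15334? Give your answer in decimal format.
Convert 0b11100011111 (binary) → 1024 + 512 + 256 + 16 + 8 + 4 + 2 + 1 = 1823 (decimal)
Convert 0o15334 (octal) → 1×4096 + 5×512 + 3×64 + 3×8 + 4 = 6876 (decimal)
Compute 1823 - 6876 = -5053
-5053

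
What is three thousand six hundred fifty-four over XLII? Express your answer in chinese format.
Convert three thousand six hundred fifty-four (English words) → 3×1000 + 6×100 + 54 = 3654 (decimal)
Convert XLII (Roman numeral) → 40 + 1 + 1 = 42 (decimal)
Compute 3654 ÷ 42 = 87
Convert 87 (decimal) → 87 = 8×10 + 7 → 八十七 (Chinese numeral)
八十七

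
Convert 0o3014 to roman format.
Convert 0o3014 (octal) → 3×512 + 1×8 + 4 = 1548 (decimal)
Convert 1548 (decimal) → 1548 = 1000 + 500 + 40 + 5 + 1 + 1 + 1 → MDXLVIII (Roman numeral)
MDXLVIII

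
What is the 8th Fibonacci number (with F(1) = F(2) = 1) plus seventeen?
The 8th Fibonacci number (with F(1) = F(2) = 1): 1, 1, 2, 3, 5, 8, 13, 21 → 21
Convert seventeen (English words) → 17 (decimal)
Compute 21 + 17 = 38
38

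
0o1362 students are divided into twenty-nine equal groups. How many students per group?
Convert 0o1362 (octal) → 1×512 + 3×64 + 6×8 + 2 = 754 (decimal)
Convert twenty-nine (English words) → 29 (decimal)
Compute 754 ÷ 29 = 26
26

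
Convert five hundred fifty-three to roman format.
Convert five hundred fifty-three (English words) → 5×100 + 53 = 553 (decimal)
Convert 553 (decimal) → 553 = 500 + 50 + 1 + 1 + 1 → DLIII (Roman numeral)
DLIII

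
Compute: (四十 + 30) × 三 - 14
Convert 四十 (Chinese numeral) → 4×10 = 40 (decimal)
Convert 三 (Chinese numeral) → 3 (decimal)
Expression in decimal: (40 + 30) × 3 - 14
Parentheses first: 40 + 30 = 70
Multiply: 70 × 3 = 210
Subtract: 210 - 14 = 196
196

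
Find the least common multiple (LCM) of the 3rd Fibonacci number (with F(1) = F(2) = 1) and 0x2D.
Convert the 3rd Fibonacci number (with F(1) = F(2) = 1) (Fibonacci index) → 1, 1, 2 → 2 (decimal)
Convert 0x2D (hexadecimal) → 2×16 + 13 = 45 (decimal)
Compute lcm(2, 45) = 90
90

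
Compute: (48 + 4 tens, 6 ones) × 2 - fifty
Convert 4 tens, 6 ones (place-value notation) → 4×10 + 6 = 46 (decimal)
Convert fifty (English words) → 50 (decimal)
Expression in decimal: (48 + 46) × 2 - 50
Parentheses first: 48 + 46 = 94
Multiply: 94 × 2 = 188
Subtract: 188 - 50 = 138
138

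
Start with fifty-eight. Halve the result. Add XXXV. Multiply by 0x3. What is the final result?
Convert fifty-eight (English words) → 58 (decimal)
Start: 58
58 ÷ 2 = 29
Convert XXXV (Roman numeral) → 10 + 10 + 10 + 5 = 35 (decimal)
29 + 35 = 64
Convert 0x3 (hexadecimal) → 3 (decimal)
64 × 3 = 192
192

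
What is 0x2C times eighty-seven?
Convert 0x2C (hexadecimal) → 2×16 + 12 = 44 (decimal)
Convert eighty-seven (English words) → 87 (decimal)
Compute 44 × 87 = 3828
3828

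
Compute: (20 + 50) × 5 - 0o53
Convert 0o53 (octal) → 5×8 + 3 = 43 (decimal)
Expression in decimal: (20 + 50) × 5 - 43
Parentheses first: 20 + 50 = 70
Multiply: 70 × 5 = 350
Subtract: 350 - 43 = 307
307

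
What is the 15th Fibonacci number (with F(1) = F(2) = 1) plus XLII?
The 15th Fibonacci number (with F(1) = F(2) = 1): 1, 1, 2, 3, 5, 8, 13, 21, 34, 55, 89, 144, 233, 377, 610 → 610
Convert XLII (Roman numeral) → 40 + 1 + 1 = 42 (decimal)
Compute 610 + 42 = 652
652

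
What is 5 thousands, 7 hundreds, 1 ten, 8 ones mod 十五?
Convert 5 thousands, 7 hundreds, 1 ten, 8 ones (place-value notation) → 5×1000 + 7×100 + 1×10 + 8 = 5718 (decimal)
Convert 十五 (Chinese numeral) → 1×10 + 5 = 15 (decimal)
Compute 5718 mod 15 = 3
3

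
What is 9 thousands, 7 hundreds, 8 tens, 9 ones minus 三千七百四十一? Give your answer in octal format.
Convert 9 thousands, 7 hundreds, 8 tens, 9 ones (place-value notation) → 9×1000 + 7×100 + 8×10 + 9 = 9789 (decimal)
Convert 三千七百四十一 (Chinese numeral) → 3×1000 + 7×100 + 4×10 + 1 = 3741 (decimal)
Compute 9789 - 3741 = 6048
Convert 6048 (decimal) → 6048 = 1×4096 + 3×512 + 6×64 + 4×8 → 0o13640 (octal)
0o13640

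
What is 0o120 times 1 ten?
Convert 0o120 (octal) → 1×64 + 2×8 = 80 (decimal)
Convert 1 ten (place-value notation) → 1×10 = 10 (decimal)
Compute 80 × 10 = 800
800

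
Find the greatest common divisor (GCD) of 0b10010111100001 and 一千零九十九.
Convert 0b10010111100001 (binary) → 8192 + 1024 + 256 + 128 + 64 + 32 + 1 = 9697 (decimal)
Convert 一千零九十九 (Chinese numeral) → 1×1000 + 9×10 + 9 = 1099 (decimal)
Compute gcd(9697, 1099) = 1
1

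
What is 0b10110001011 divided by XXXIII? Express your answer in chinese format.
Convert 0b10110001011 (binary) → 1024 + 256 + 128 + 8 + 2 + 1 = 1419 (decimal)
Convert XXXIII (Roman numeral) → 10 + 10 + 10 + 1 + 1 + 1 = 33 (decimal)
Compute 1419 ÷ 33 = 43
Convert 43 (decimal) → 43 = 4×10 + 3 → 四十三 (Chinese numeral)
四十三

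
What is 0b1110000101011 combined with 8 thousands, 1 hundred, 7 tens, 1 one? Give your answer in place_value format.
Convert 0b1110000101011 (binary) → 4096 + 2048 + 1024 + 32 + 8 + 2 + 1 = 7211 (decimal)
Convert 8 thousands, 1 hundred, 7 tens, 1 one (place-value notation) → 8×1000 + 1×100 + 7×10 + 1 = 8171 (decimal)
Compute 7211 + 8171 = 15382
Convert 15382 (decimal) → 15382 = 15×1000 + 3×100 + 8×10 + 2 → 15 thousands, 3 hundreds, 8 tens, 2 ones (place-value notation)
15 thousands, 3 hundreds, 8 tens, 2 ones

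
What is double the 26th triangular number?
The 26th triangular number = 26×27/2 = 351
Compute 351 × 2 = 702
702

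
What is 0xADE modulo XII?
Convert 0xADE (hexadecimal) → 10×256 + 13×16 + 14 = 2782 (decimal)
Convert XII (Roman numeral) → 10 + 1 + 1 = 12 (decimal)
Compute 2782 mod 12 = 10
10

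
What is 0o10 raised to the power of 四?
Convert 0o10 (octal) → 1×8 = 8 (decimal)
Convert 四 (Chinese numeral) → 4 (decimal)
Compute 8 ^ 4 = 4096
4096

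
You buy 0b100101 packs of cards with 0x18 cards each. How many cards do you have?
Convert 0x18 (hexadecimal) → 1×16 + 8 = 24 (decimal)
Convert 0b100101 (binary) → 32 + 4 + 1 = 37 (decimal)
Compute 24 × 37 = 888
888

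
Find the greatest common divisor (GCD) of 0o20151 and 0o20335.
Convert 0o20151 (octal) → 2×4096 + 1×64 + 5×8 + 1 = 8297 (decimal)
Convert 0o20335 (octal) → 2×4096 + 3×64 + 3×8 + 5 = 8413 (decimal)
Compute gcd(8297, 8413) = 1
1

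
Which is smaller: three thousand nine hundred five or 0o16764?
Convert three thousand nine hundred five (English words) → 3×1000 + 9×100 + 5 = 3905 (decimal)
Convert 0o16764 (octal) → 1×4096 + 6×512 + 7×64 + 6×8 + 4 = 7668 (decimal)
Compare 3905 vs 7668: smaller = 3905
3905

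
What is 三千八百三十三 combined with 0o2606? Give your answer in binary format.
Convert 三千八百三十三 (Chinese numeral) → 3×1000 + 8×100 + 3×10 + 3 = 3833 (decimal)
Convert 0o2606 (octal) → 2×512 + 6×64 + 6 = 1414 (decimal)
Compute 3833 + 1414 = 5247
Convert 5247 (decimal) → 5247 = 4096 + 1024 + 64 + 32 + 16 + 8 + 4 + 2 + 1 → 0b1010001111111 (binary)
0b1010001111111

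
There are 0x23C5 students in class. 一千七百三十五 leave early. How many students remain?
Convert 0x23C5 (hexadecimal) → 2×4096 + 3×256 + 12×16 + 5 = 9157 (decimal)
Convert 一千七百三十五 (Chinese numeral) → 1×1000 + 7×100 + 3×10 + 5 = 1735 (decimal)
Compute 9157 - 1735 = 7422
7422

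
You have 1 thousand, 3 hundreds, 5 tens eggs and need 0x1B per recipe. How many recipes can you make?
Convert 1 thousand, 3 hundreds, 5 tens (place-value notation) → 1×1000 + 3×100 + 5×10 = 1350 (decimal)
Convert 0x1B (hexadecimal) → 1×16 + 11 = 27 (decimal)
Compute 1350 ÷ 27 = 50
50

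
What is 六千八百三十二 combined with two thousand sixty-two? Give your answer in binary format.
Convert 六千八百三十二 (Chinese numeral) → 6×1000 + 8×100 + 3×10 + 2 = 6832 (decimal)
Convert two thousand sixty-two (English words) → 2×1000 + 62 = 2062 (decimal)
Compute 6832 + 2062 = 8894
Convert 8894 (decimal) → 8894 = 8192 + 512 + 128 + 32 + 16 + 8 + 4 + 2 → 0b10001010111110 (binary)
0b10001010111110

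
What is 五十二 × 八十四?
Convert 五十二 (Chinese numeral) → 5×10 + 2 = 52 (decimal)
Convert 八十四 (Chinese numeral) → 8×10 + 4 = 84 (decimal)
Compute 52 × 84 = 4368
4368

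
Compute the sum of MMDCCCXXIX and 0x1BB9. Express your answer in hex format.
Convert MMDCCCXXIX (Roman numeral) → 1000 + 1000 + 500 + 100 + 100 + 100 + 10 + 10 + 9 = 2829 (decimal)
Convert 0x1BB9 (hexadecimal) → 1×4096 + 11×256 + 11×16 + 9 = 7097 (decimal)
Compute 2829 + 7097 = 9926
Convert 9926 (decimal) → 9926 = 2×4096 + 6×256 + 12×16 + 6 → 0x26C6 (hexadecimal)
0x26C6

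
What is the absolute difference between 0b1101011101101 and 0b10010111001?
Convert 0b1101011101101 (binary) → 4096 + 2048 + 512 + 128 + 64 + 32 + 8 + 4 + 1 = 6893 (decimal)
Convert 0b10010111001 (binary) → 1024 + 128 + 32 + 16 + 8 + 1 = 1209 (decimal)
Compute |6893 - 1209| = 5684
5684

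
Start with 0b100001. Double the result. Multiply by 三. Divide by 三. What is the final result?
Convert 0b100001 (binary) → 32 + 1 = 33 (decimal)
Start: 33
33 × 2 = 66
Convert 三 (Chinese numeral) → 3 (decimal)
66 × 3 = 198
Convert 三 (Chinese numeral) → 3 (decimal)
198 ÷ 3 = 66
66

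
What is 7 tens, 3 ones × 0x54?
Convert 7 tens, 3 ones (place-value notation) → 7×10 + 3 = 73 (decimal)
Convert 0x54 (hexadecimal) → 5×16 + 4 = 84 (decimal)
Compute 73 × 84 = 6132
6132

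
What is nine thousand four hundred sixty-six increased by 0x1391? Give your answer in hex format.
Convert nine thousand four hundred sixty-six (English words) → 9×1000 + 4×100 + 66 = 9466 (decimal)
Convert 0x1391 (hexadecimal) → 1×4096 + 3×256 + 9×16 + 1 = 5009 (decimal)
Compute 9466 + 5009 = 14475
Convert 14475 (decimal) → 14475 = 3×4096 + 8×256 + 8×16 + 11 → 0x388B (hexadecimal)
0x388B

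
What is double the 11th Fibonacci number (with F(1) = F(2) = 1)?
The 11th Fibonacci number (with F(1) = F(2) = 1): 1, 1, 2, 3, 5, 8, 13, 21, 34, 55, 89 → 89
Compute 89 × 2 = 178
178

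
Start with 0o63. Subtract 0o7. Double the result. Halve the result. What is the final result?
Convert 0o63 (octal) → 6×8 + 3 = 51 (decimal)
Start: 51
Convert 0o7 (octal) → 7 (decimal)
51 - 7 = 44
44 × 2 = 88
88 ÷ 2 = 44
44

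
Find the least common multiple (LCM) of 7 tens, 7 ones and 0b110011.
Convert 7 tens, 7 ones (place-value notation) → 7×10 + 7 = 77 (decimal)
Convert 0b110011 (binary) → 32 + 16 + 2 + 1 = 51 (decimal)
Compute lcm(77, 51) = 3927
3927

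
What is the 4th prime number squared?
The 4th prime number = 7
Compute 7² = 7 × 7 = 49
49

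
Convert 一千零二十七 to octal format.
Convert 一千零二十七 (Chinese numeral) → 1×1000 + 2×10 + 7 = 1027 (decimal)
Convert 1027 (decimal) → 1027 = 2×512 + 3 → 0o2003 (octal)
0o2003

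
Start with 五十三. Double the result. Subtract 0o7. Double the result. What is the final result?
Convert 五十三 (Chinese numeral) → 5×10 + 3 = 53 (decimal)
Start: 53
53 × 2 = 106
Convert 0o7 (octal) → 7 (decimal)
106 - 7 = 99
99 × 2 = 198
198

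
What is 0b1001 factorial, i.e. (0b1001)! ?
Convert 0b1001 (binary) → 8 + 1 = 9 (decimal)
Compute 9! = 362880
362880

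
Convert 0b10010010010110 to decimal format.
Convert 0b10010010010110 (binary) → 8192 + 1024 + 128 + 16 + 4 + 2 = 9366 (decimal)
9366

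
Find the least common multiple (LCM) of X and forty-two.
Convert X (Roman numeral) → 10 (decimal)
Convert forty-two (English words) → 42 (decimal)
Compute lcm(10, 42) = 210
210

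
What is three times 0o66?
Convert three (English words) → 3 (decimal)
Convert 0o66 (octal) → 6×8 + 6 = 54 (decimal)
Compute 3 × 54 = 162
162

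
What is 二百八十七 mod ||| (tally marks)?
Convert 二百八十七 (Chinese numeral) → 2×100 + 8×10 + 7 = 287 (decimal)
Convert ||| (tally marks) → 3 (decimal)
Compute 287 mod 3 = 2
2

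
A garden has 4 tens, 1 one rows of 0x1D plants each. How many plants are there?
Convert 0x1D (hexadecimal) → 1×16 + 13 = 29 (decimal)
Convert 4 tens, 1 one (place-value notation) → 4×10 + 1 = 41 (decimal)
Compute 29 × 41 = 1189
1189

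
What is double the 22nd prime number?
The 22nd prime number = 79
Compute 79 × 2 = 158
158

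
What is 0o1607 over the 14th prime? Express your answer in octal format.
Convert 0o1607 (octal) → 1×512 + 6×64 + 7 = 903 (decimal)
Convert the 14th prime (prime index) → 43 (decimal)
Compute 903 ÷ 43 = 21
Convert 21 (decimal) → 21 = 2×8 + 5 → 0o25 (octal)
0o25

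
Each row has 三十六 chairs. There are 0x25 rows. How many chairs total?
Convert 三十六 (Chinese numeral) → 3×10 + 6 = 36 (decimal)
Convert 0x25 (hexadecimal) → 2×16 + 5 = 37 (decimal)
Compute 36 × 37 = 1332
1332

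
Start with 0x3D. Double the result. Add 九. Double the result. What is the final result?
Convert 0x3D (hexadecimal) → 3×16 + 13 = 61 (decimal)
Start: 61
61 × 2 = 122
Convert 九 (Chinese numeral) → 9 (decimal)
122 + 9 = 131
131 × 2 = 262
262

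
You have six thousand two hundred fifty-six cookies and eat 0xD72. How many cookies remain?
Convert six thousand two hundred fifty-six (English words) → 6×1000 + 2×100 + 56 = 6256 (decimal)
Convert 0xD72 (hexadecimal) → 13×256 + 7×16 + 2 = 3442 (decimal)
Compute 6256 - 3442 = 2814
2814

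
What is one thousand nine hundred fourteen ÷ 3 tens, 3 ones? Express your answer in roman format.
Convert one thousand nine hundred fourteen (English words) → 1×1000 + 9×100 + 14 = 1914 (decimal)
Convert 3 tens, 3 ones (place-value notation) → 3×10 + 3 = 33 (decimal)
Compute 1914 ÷ 33 = 58
Convert 58 (decimal) → 58 = 50 + 5 + 1 + 1 + 1 → LVIII (Roman numeral)
LVIII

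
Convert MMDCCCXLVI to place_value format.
Convert MMDCCCXLVI (Roman numeral) → 1000 + 1000 + 500 + 100 + 100 + 100 + 40 + 5 + 1 = 2846 (decimal)
Convert 2846 (decimal) → 2846 = 2×1000 + 8×100 + 4×10 + 6 → 2 thousands, 8 hundreds, 4 tens, 6 ones (place-value notation)
2 thousands, 8 hundreds, 4 tens, 6 ones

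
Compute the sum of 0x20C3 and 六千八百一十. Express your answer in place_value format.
Convert 0x20C3 (hexadecimal) → 2×4096 + 12×16 + 3 = 8387 (decimal)
Convert 六千八百一十 (Chinese numeral) → 6×1000 + 8×100 + 1×10 = 6810 (decimal)
Compute 8387 + 6810 = 15197
Convert 15197 (decimal) → 15197 = 15×1000 + 1×100 + 9×10 + 7 → 15 thousands, 1 hundred, 9 tens, 7 ones (place-value notation)
15 thousands, 1 hundred, 9 tens, 7 ones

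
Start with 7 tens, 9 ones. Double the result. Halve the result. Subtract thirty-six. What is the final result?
Convert 7 tens, 9 ones (place-value notation) → 7×10 + 9 = 79 (decimal)
Start: 79
79 × 2 = 158
158 ÷ 2 = 79
Convert thirty-six (English words) → 36 (decimal)
79 - 36 = 43
43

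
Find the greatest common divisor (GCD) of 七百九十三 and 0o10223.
Convert 七百九十三 (Chinese numeral) → 7×100 + 9×10 + 3 = 793 (decimal)
Convert 0o10223 (octal) → 1×4096 + 2×64 + 2×8 + 3 = 4243 (decimal)
Compute gcd(793, 4243) = 1
1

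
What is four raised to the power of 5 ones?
Convert four (English words) → 4 (decimal)
Convert 5 ones (place-value notation) → 5 (decimal)
Compute 4 ^ 5 = 1024
1024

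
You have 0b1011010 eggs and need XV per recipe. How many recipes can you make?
Convert 0b1011010 (binary) → 64 + 16 + 8 + 2 = 90 (decimal)
Convert XV (Roman numeral) → 10 + 5 = 15 (decimal)
Compute 90 ÷ 15 = 6
6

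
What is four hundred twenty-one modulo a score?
Convert four hundred twenty-one (English words) → 4×100 + 21 = 421 (decimal)
Convert a score (colloquial) → 20 (decimal)
Compute 421 mod 20 = 1
1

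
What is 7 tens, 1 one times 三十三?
Convert 7 tens, 1 one (place-value notation) → 7×10 + 1 = 71 (decimal)
Convert 三十三 (Chinese numeral) → 3×10 + 3 = 33 (decimal)
Compute 71 × 33 = 2343
2343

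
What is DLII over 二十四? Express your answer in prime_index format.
Convert DLII (Roman numeral) → 500 + 50 + 1 + 1 = 552 (decimal)
Convert 二十四 (Chinese numeral) → 2×10 + 4 = 24 (decimal)
Compute 552 ÷ 24 = 23
Convert 23 (decimal) → the 9th prime (prime index)
the 9th prime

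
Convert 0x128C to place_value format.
Convert 0x128C (hexadecimal) → 1×4096 + 2×256 + 8×16 + 12 = 4748 (decimal)
Convert 4748 (decimal) → 4748 = 4×1000 + 7×100 + 4×10 + 8 → 4 thousands, 7 hundreds, 4 tens, 8 ones (place-value notation)
4 thousands, 7 hundreds, 4 tens, 8 ones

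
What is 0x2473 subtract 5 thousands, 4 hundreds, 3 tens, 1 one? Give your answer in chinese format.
Convert 0x2473 (hexadecimal) → 2×4096 + 4×256 + 7×16 + 3 = 9331 (decimal)
Convert 5 thousands, 4 hundreds, 3 tens, 1 one (place-value notation) → 5×1000 + 4×100 + 3×10 + 1 = 5431 (decimal)
Compute 9331 - 5431 = 3900
Convert 3900 (decimal) → 3900 = 3×1000 + 9×100 → 三千九百 (Chinese numeral)
三千九百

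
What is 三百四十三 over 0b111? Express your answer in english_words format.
Convert 三百四十三 (Chinese numeral) → 3×100 + 4×10 + 3 = 343 (decimal)
Convert 0b111 (binary) → 4 + 2 + 1 = 7 (decimal)
Compute 343 ÷ 7 = 49
Convert 49 (decimal) → forty-nine (English words)
forty-nine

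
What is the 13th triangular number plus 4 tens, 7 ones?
The 13th triangular number = 13×14/2 = 91
Convert 4 tens, 7 ones (place-value notation) → 4×10 + 7 = 47 (decimal)
Compute 91 + 47 = 138
138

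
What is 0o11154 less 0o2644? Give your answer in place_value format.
Convert 0o11154 (octal) → 1×4096 + 1×512 + 1×64 + 5×8 + 4 = 4716 (decimal)
Convert 0o2644 (octal) → 2×512 + 6×64 + 4×8 + 4 = 1444 (decimal)
Compute 4716 - 1444 = 3272
Convert 3272 (decimal) → 3272 = 3×1000 + 2×100 + 7×10 + 2 → 3 thousands, 2 hundreds, 7 tens, 2 ones (place-value notation)
3 thousands, 2 hundreds, 7 tens, 2 ones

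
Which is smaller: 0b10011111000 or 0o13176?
Convert 0b10011111000 (binary) → 1024 + 128 + 64 + 32 + 16 + 8 = 1272 (decimal)
Convert 0o13176 (octal) → 1×4096 + 3×512 + 1×64 + 7×8 + 6 = 5758 (decimal)
Compare 1272 vs 5758: smaller = 1272
1272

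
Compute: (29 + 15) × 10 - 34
Parentheses first: 29 + 15 = 44
Multiply: 44 × 10 = 440
Subtract: 440 - 34 = 406
406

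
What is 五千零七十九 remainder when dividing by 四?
Convert 五千零七十九 (Chinese numeral) → 5×1000 + 7×10 + 9 = 5079 (decimal)
Convert 四 (Chinese numeral) → 4 (decimal)
Compute 5079 mod 4 = 3
3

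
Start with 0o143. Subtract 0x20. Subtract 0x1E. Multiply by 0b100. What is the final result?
Convert 0o143 (octal) → 1×64 + 4×8 + 3 = 99 (decimal)
Start: 99
Convert 0x20 (hexadecimal) → 2×16 = 32 (decimal)
99 - 32 = 67
Convert 0x1E (hexadecimal) → 1×16 + 14 = 30 (decimal)
67 - 30 = 37
Convert 0b100 (binary) → 4 (decimal)
37 × 4 = 148
148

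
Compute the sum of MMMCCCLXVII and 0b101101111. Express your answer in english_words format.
Convert MMMCCCLXVII (Roman numeral) → 1000 + 1000 + 1000 + 100 + 100 + 100 + 50 + 10 + 5 + 1 + 1 = 3367 (decimal)
Convert 0b101101111 (binary) → 256 + 64 + 32 + 8 + 4 + 2 + 1 = 367 (decimal)
Compute 3367 + 367 = 3734
Convert 3734 (decimal) → 3734 = 3×1000 + 7×100 + 34 → three thousand seven hundred thirty-four (English words)
three thousand seven hundred thirty-four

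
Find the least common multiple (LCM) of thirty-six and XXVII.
Convert thirty-six (English words) → 36 (decimal)
Convert XXVII (Roman numeral) → 10 + 10 + 5 + 1 + 1 = 27 (decimal)
Compute lcm(36, 27) = 108
108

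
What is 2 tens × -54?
Convert 2 tens (place-value notation) → 2×10 = 20 (decimal)
Compute 20 × -54 = -1080
-1080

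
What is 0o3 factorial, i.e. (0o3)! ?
Convert 0o3 (octal) → 3 (decimal)
Compute 3! = 6
6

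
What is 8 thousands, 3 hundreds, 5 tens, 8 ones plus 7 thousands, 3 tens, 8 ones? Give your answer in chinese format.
Convert 8 thousands, 3 hundreds, 5 tens, 8 ones (place-value notation) → 8×1000 + 3×100 + 5×10 + 8 = 8358 (decimal)
Convert 7 thousands, 3 tens, 8 ones (place-value notation) → 7×1000 + 3×10 + 8 = 7038 (decimal)
Compute 8358 + 7038 = 15396
Convert 15396 (decimal) → 15396 = 1×10000 + 5×1000 + 3×100 + 9×10 + 6 → 一万五千三百九十六 (Chinese numeral)
一万五千三百九十六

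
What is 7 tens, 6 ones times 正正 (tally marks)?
Convert 7 tens, 6 ones (place-value notation) → 7×10 + 6 = 76 (decimal)
Convert 正正 (tally marks) → 5 + 5 = 10 (decimal)
Compute 76 × 10 = 760
760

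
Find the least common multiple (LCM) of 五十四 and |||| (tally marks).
Convert 五十四 (Chinese numeral) → 5×10 + 4 = 54 (decimal)
Convert |||| (tally marks) → 4 (decimal)
Compute lcm(54, 4) = 108
108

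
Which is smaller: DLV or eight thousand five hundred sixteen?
Convert DLV (Roman numeral) → 500 + 50 + 5 = 555 (decimal)
Convert eight thousand five hundred sixteen (English words) → 8×1000 + 5×100 + 16 = 8516 (decimal)
Compare 555 vs 8516: smaller = 555
555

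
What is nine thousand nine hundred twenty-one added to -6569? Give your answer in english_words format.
Convert nine thousand nine hundred twenty-one (English words) → 9×1000 + 9×100 + 21 = 9921 (decimal)
Compute 9921 + -6569 = 3352
Convert 3352 (decimal) → 3352 = 3×1000 + 3×100 + 52 → three thousand three hundred fifty-two (English words)
three thousand three hundred fifty-two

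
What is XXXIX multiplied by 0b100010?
Convert XXXIX (Roman numeral) → 10 + 10 + 10 + 9 = 39 (decimal)
Convert 0b100010 (binary) → 32 + 2 = 34 (decimal)
Compute 39 × 34 = 1326
1326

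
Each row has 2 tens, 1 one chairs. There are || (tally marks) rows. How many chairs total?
Convert 2 tens, 1 one (place-value notation) → 2×10 + 1 = 21 (decimal)
Convert || (tally marks) → 2 (decimal)
Compute 21 × 2 = 42
42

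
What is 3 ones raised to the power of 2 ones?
Convert 3 ones (place-value notation) → 3 (decimal)
Convert 2 ones (place-value notation) → 2 (decimal)
Compute 3 ^ 2 = 9
9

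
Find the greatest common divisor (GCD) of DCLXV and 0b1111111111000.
Convert DCLXV (Roman numeral) → 500 + 100 + 50 + 10 + 5 = 665 (decimal)
Convert 0b1111111111000 (binary) → 4096 + 2048 + 1024 + 512 + 256 + 128 + 64 + 32 + 16 + 8 = 8184 (decimal)
Compute gcd(665, 8184) = 1
1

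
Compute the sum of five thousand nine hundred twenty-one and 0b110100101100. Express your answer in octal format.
Convert five thousand nine hundred twenty-one (English words) → 5×1000 + 9×100 + 21 = 5921 (decimal)
Convert 0b110100101100 (binary) → 2048 + 1024 + 256 + 32 + 8 + 4 = 3372 (decimal)
Compute 5921 + 3372 = 9293
Convert 9293 (decimal) → 9293 = 2×4096 + 2×512 + 1×64 + 1×8 + 5 → 0o22115 (octal)
0o22115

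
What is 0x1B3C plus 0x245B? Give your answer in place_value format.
Convert 0x1B3C (hexadecimal) → 1×4096 + 11×256 + 3×16 + 12 = 6972 (decimal)
Convert 0x245B (hexadecimal) → 2×4096 + 4×256 + 5×16 + 11 = 9307 (decimal)
Compute 6972 + 9307 = 16279
Convert 16279 (decimal) → 16279 = 16×1000 + 2×100 + 7×10 + 9 → 16 thousands, 2 hundreds, 7 tens, 9 ones (place-value notation)
16 thousands, 2 hundreds, 7 tens, 9 ones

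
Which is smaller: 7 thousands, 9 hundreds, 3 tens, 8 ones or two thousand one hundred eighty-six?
Convert 7 thousands, 9 hundreds, 3 tens, 8 ones (place-value notation) → 7×1000 + 9×100 + 3×10 + 8 = 7938 (decimal)
Convert two thousand one hundred eighty-six (English words) → 2×1000 + 1×100 + 86 = 2186 (decimal)
Compare 7938 vs 2186: smaller = 2186
2186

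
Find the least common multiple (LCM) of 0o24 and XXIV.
Convert 0o24 (octal) → 2×8 + 4 = 20 (decimal)
Convert XXIV (Roman numeral) → 10 + 10 + 4 = 24 (decimal)
Compute lcm(20, 24) = 120
120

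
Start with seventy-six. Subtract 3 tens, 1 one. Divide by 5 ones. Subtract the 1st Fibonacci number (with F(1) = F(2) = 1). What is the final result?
Convert seventy-six (English words) → 76 (decimal)
Start: 76
Convert 3 tens, 1 one (place-value notation) → 3×10 + 1 = 31 (decimal)
76 - 31 = 45
Convert 5 ones (place-value notation) → 5 (decimal)
45 ÷ 5 = 9
Convert the 1st Fibonacci number (with F(1) = F(2) = 1) (Fibonacci index) → 1 (decimal)
9 - 1 = 8
8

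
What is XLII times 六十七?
Convert XLII (Roman numeral) → 40 + 1 + 1 = 42 (decimal)
Convert 六十七 (Chinese numeral) → 6×10 + 7 = 67 (decimal)
Compute 42 × 67 = 2814
2814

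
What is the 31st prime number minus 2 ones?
The 31st prime number = 127
Convert 2 ones (place-value notation) → 2 (decimal)
Compute 127 - 2 = 125
125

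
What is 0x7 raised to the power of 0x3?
Convert 0x7 (hexadecimal) → 7 (decimal)
Convert 0x3 (hexadecimal) → 3 (decimal)
Compute 7 ^ 3 = 343
343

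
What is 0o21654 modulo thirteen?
Convert 0o21654 (octal) → 2×4096 + 1×512 + 6×64 + 5×8 + 4 = 9132 (decimal)
Convert thirteen (English words) → 13 (decimal)
Compute 9132 mod 13 = 6
6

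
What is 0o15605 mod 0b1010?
Convert 0o15605 (octal) → 1×4096 + 5×512 + 6×64 + 5 = 7045 (decimal)
Convert 0b1010 (binary) → 8 + 2 = 10 (decimal)
Compute 7045 mod 10 = 5
5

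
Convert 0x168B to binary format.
Convert 0x168B (hexadecimal) → 1×4096 + 6×256 + 8×16 + 11 = 5771 (decimal)
Convert 5771 (decimal) → 5771 = 4096 + 1024 + 512 + 128 + 8 + 2 + 1 → 0b1011010001011 (binary)
0b1011010001011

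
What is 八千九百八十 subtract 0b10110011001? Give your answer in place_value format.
Convert 八千九百八十 (Chinese numeral) → 8×1000 + 9×100 + 8×10 = 8980 (decimal)
Convert 0b10110011001 (binary) → 1024 + 256 + 128 + 16 + 8 + 1 = 1433 (decimal)
Compute 8980 - 1433 = 7547
Convert 7547 (decimal) → 7547 = 7×1000 + 5×100 + 4×10 + 7 → 7 thousands, 5 hundreds, 4 tens, 7 ones (place-value notation)
7 thousands, 5 hundreds, 4 tens, 7 ones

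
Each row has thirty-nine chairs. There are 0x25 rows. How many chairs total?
Convert thirty-nine (English words) → 39 (decimal)
Convert 0x25 (hexadecimal) → 2×16 + 5 = 37 (decimal)
Compute 39 × 37 = 1443
1443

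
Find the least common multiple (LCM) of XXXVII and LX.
Convert XXXVII (Roman numeral) → 10 + 10 + 10 + 5 + 1 + 1 = 37 (decimal)
Convert LX (Roman numeral) → 50 + 10 = 60 (decimal)
Compute lcm(37, 60) = 2220
2220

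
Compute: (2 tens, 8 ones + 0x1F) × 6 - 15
Convert 2 tens, 8 ones (place-value notation) → 2×10 + 8 = 28 (decimal)
Convert 0x1F (hexadecimal) → 1×16 + 15 = 31 (decimal)
Expression in decimal: (28 + 31) × 6 - 15
Parentheses first: 28 + 31 = 59
Multiply: 59 × 6 = 354
Subtract: 354 - 15 = 339
339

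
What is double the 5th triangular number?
The 5th triangular number = 5×6/2 = 15
Compute 15 × 2 = 30
30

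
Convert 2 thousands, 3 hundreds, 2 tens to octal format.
Convert 2 thousands, 3 hundreds, 2 tens (place-value notation) → 2×1000 + 3×100 + 2×10 = 2320 (decimal)
Convert 2320 (decimal) → 2320 = 4×512 + 4×64 + 2×8 → 0o4420 (octal)
0o4420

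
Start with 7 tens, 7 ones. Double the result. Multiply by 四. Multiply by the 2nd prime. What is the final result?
Convert 7 tens, 7 ones (place-value notation) → 7×10 + 7 = 77 (decimal)
Start: 77
77 × 2 = 154
Convert 四 (Chinese numeral) → 4 (decimal)
154 × 4 = 616
Convert the 2nd prime (prime index) → 3 (decimal)
616 × 3 = 1848
1848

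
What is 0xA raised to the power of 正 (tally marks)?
Convert 0xA (hexadecimal) → 10 (decimal)
Convert 正 (tally marks) → 5 (decimal)
Compute 10 ^ 5 = 100000
100000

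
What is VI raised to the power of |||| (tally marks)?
Convert VI (Roman numeral) → 5 + 1 = 6 (decimal)
Convert |||| (tally marks) → 4 (decimal)
Compute 6 ^ 4 = 1296
1296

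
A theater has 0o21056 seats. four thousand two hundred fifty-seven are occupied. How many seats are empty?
Convert 0o21056 (octal) → 2×4096 + 1×512 + 5×8 + 6 = 8750 (decimal)
Convert four thousand two hundred fifty-seven (English words) → 4×1000 + 2×100 + 57 = 4257 (decimal)
Compute 8750 - 4257 = 4493
4493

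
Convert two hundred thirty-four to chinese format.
Convert two hundred thirty-four (English words) → 2×100 + 34 = 234 (decimal)
Convert 234 (decimal) → 234 = 2×100 + 3×10 + 4 → 二百三十四 (Chinese numeral)
二百三十四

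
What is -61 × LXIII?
Convert LXIII (Roman numeral) → 50 + 10 + 1 + 1 + 1 = 63 (decimal)
Compute -61 × 63 = -3843
-3843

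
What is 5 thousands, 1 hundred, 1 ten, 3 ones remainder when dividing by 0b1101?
Convert 5 thousands, 1 hundred, 1 ten, 3 ones (place-value notation) → 5×1000 + 1×100 + 1×10 + 3 = 5113 (decimal)
Convert 0b1101 (binary) → 8 + 4 + 1 = 13 (decimal)
Compute 5113 mod 13 = 4
4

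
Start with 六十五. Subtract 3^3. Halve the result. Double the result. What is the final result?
Convert 六十五 (Chinese numeral) → 6×10 + 5 = 65 (decimal)
Start: 65
Convert 3^3 (power) → 27 (decimal)
65 - 27 = 38
38 ÷ 2 = 19
19 × 2 = 38
38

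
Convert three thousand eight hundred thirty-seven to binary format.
Convert three thousand eight hundred thirty-seven (English words) → 3×1000 + 8×100 + 37 = 3837 (decimal)
Convert 3837 (decimal) → 3837 = 2048 + 1024 + 512 + 128 + 64 + 32 + 16 + 8 + 4 + 1 → 0b111011111101 (binary)
0b111011111101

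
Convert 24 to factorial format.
Convert 24 (decimal) → 4! (factorial)
4!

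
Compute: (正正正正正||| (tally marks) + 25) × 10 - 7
Convert 正正正正正||| (tally marks) → 5 + 5 + 5 + 5 + 5 + 3 = 28 (decimal)
Expression in decimal: (28 + 25) × 10 - 7
Parentheses first: 28 + 25 = 53
Multiply: 53 × 10 = 530
Subtract: 530 - 7 = 523
523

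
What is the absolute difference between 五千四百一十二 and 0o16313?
Convert 五千四百一十二 (Chinese numeral) → 5×1000 + 4×100 + 1×10 + 2 = 5412 (decimal)
Convert 0o16313 (octal) → 1×4096 + 6×512 + 3×64 + 1×8 + 3 = 7371 (decimal)
Compute |5412 - 7371| = 1959
1959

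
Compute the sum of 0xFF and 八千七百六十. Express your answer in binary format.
Convert 0xFF (hexadecimal) → 15×16 + 15 = 255 (decimal)
Convert 八千七百六十 (Chinese numeral) → 8×1000 + 7×100 + 6×10 = 8760 (decimal)
Compute 255 + 8760 = 9015
Convert 9015 (decimal) → 9015 = 8192 + 512 + 256 + 32 + 16 + 4 + 2 + 1 → 0b10001100110111 (binary)
0b10001100110111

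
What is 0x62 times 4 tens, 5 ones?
Convert 0x62 (hexadecimal) → 6×16 + 2 = 98 (decimal)
Convert 4 tens, 5 ones (place-value notation) → 4×10 + 5 = 45 (decimal)
Compute 98 × 45 = 4410
4410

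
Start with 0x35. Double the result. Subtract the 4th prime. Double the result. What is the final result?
Convert 0x35 (hexadecimal) → 3×16 + 5 = 53 (decimal)
Start: 53
53 × 2 = 106
Convert the 4th prime (prime index) → 7 (decimal)
106 - 7 = 99
99 × 2 = 198
198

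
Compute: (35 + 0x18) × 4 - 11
Convert 0x18 (hexadecimal) → 1×16 + 8 = 24 (decimal)
Expression in decimal: (35 + 24) × 4 - 11
Parentheses first: 35 + 24 = 59
Multiply: 59 × 4 = 236
Subtract: 236 - 11 = 225
225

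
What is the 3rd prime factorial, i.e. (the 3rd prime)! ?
Convert the 3rd prime (prime index) → 5 (decimal)
Compute 5! = 120
120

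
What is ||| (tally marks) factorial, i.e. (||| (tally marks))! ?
Convert ||| (tally marks) → 3 (decimal)
Compute 3! = 6
6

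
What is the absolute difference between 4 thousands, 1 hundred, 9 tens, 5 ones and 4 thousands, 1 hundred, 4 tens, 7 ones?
Convert 4 thousands, 1 hundred, 9 tens, 5 ones (place-value notation) → 4×1000 + 1×100 + 9×10 + 5 = 4195 (decimal)
Convert 4 thousands, 1 hundred, 4 tens, 7 ones (place-value notation) → 4×1000 + 1×100 + 4×10 + 7 = 4147 (decimal)
Compute |4195 - 4147| = 48
48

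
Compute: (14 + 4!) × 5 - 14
Convert 4! (factorial) → 24 (decimal)
Expression in decimal: (14 + 24) × 5 - 14
Parentheses first: 14 + 24 = 38
Multiply: 38 × 5 = 190
Subtract: 190 - 14 = 176
176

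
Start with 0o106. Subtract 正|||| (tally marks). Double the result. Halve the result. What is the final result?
Convert 0o106 (octal) → 1×64 + 6 = 70 (decimal)
Start: 70
Convert 正|||| (tally marks) → 5 + 4 = 9 (decimal)
70 - 9 = 61
61 × 2 = 122
122 ÷ 2 = 61
61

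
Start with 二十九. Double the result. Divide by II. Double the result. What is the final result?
Convert 二十九 (Chinese numeral) → 2×10 + 9 = 29 (decimal)
Start: 29
29 × 2 = 58
Convert II (Roman numeral) → 1 + 1 = 2 (decimal)
58 ÷ 2 = 29
29 × 2 = 58
58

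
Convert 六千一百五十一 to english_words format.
Convert 六千一百五十一 (Chinese numeral) → 6×1000 + 1×100 + 5×10 + 1 = 6151 (decimal)
Convert 6151 (decimal) → 6151 = 6×1000 + 1×100 + 51 → six thousand one hundred fifty-one (English words)
six thousand one hundred fifty-one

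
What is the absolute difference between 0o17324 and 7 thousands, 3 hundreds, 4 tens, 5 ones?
Convert 0o17324 (octal) → 1×4096 + 7×512 + 3×64 + 2×8 + 4 = 7892 (decimal)
Convert 7 thousands, 3 hundreds, 4 tens, 5 ones (place-value notation) → 7×1000 + 3×100 + 4×10 + 5 = 7345 (decimal)
Compute |7892 - 7345| = 547
547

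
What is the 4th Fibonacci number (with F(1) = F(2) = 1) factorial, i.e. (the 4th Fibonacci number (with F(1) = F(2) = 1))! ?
Convert the 4th Fibonacci number (with F(1) = F(2) = 1) (Fibonacci index) → 1, 1, 2, 3 → 3 (decimal)
Compute 3! = 6
6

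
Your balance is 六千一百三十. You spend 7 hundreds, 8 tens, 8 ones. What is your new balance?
Convert 六千一百三十 (Chinese numeral) → 6×1000 + 1×100 + 3×10 = 6130 (decimal)
Convert 7 hundreds, 8 tens, 8 ones (place-value notation) → 7×100 + 8×10 + 8 = 788 (decimal)
Compute 6130 - 788 = 5342
5342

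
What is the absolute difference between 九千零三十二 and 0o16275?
Convert 九千零三十二 (Chinese numeral) → 9×1000 + 3×10 + 2 = 9032 (decimal)
Convert 0o16275 (octal) → 1×4096 + 6×512 + 2×64 + 7×8 + 5 = 7357 (decimal)
Compute |9032 - 7357| = 1675
1675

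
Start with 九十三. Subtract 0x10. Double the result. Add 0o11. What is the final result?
Convert 九十三 (Chinese numeral) → 9×10 + 3 = 93 (decimal)
Start: 93
Convert 0x10 (hexadecimal) → 1×16 = 16 (decimal)
93 - 16 = 77
77 × 2 = 154
Convert 0o11 (octal) → 1×8 + 1 = 9 (decimal)
154 + 9 = 163
163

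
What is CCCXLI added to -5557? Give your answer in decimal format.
Convert CCCXLI (Roman numeral) → 100 + 100 + 100 + 40 + 1 = 341 (decimal)
Compute 341 + -5557 = -5216
-5216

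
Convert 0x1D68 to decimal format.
Convert 0x1D68 (hexadecimal) → 1×4096 + 13×256 + 6×16 + 8 = 7528 (decimal)
7528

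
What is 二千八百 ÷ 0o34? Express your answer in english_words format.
Convert 二千八百 (Chinese numeral) → 2×1000 + 8×100 = 2800 (decimal)
Convert 0o34 (octal) → 3×8 + 4 = 28 (decimal)
Compute 2800 ÷ 28 = 100
Convert 100 (decimal) → 100 = 1×100 → one hundred (English words)
one hundred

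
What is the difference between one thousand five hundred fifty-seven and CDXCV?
Convert one thousand five hundred fifty-seven (English words) → 1×1000 + 5×100 + 57 = 1557 (decimal)
Convert CDXCV (Roman numeral) → 400 + 90 + 5 = 495 (decimal)
Difference: |1557 - 495| = 1062
1062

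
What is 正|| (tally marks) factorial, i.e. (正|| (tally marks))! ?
Convert 正|| (tally marks) → 5 + 2 = 7 (decimal)
Compute 7! = 5040
5040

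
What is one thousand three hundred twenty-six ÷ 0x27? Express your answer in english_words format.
Convert one thousand three hundred twenty-six (English words) → 1×1000 + 3×100 + 26 = 1326 (decimal)
Convert 0x27 (hexadecimal) → 2×16 + 7 = 39 (decimal)
Compute 1326 ÷ 39 = 34
Convert 34 (decimal) → thirty-four (English words)
thirty-four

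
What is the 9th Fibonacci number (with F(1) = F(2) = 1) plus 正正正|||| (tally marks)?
The 9th Fibonacci number (with F(1) = F(2) = 1): 1, 1, 2, 3, 5, 8, 13, 21, 34 → 34
Convert 正正正|||| (tally marks) → 5 + 5 + 5 + 4 = 19 (decimal)
Compute 34 + 19 = 53
53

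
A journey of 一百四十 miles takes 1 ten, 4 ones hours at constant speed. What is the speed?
Convert 一百四十 (Chinese numeral) → 1×100 + 4×10 = 140 (decimal)
Convert 1 ten, 4 ones (place-value notation) → 1×10 + 4 = 14 (decimal)
Compute 140 ÷ 14 = 10
10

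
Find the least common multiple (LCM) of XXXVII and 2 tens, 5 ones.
Convert XXXVII (Roman numeral) → 10 + 10 + 10 + 5 + 1 + 1 = 37 (decimal)
Convert 2 tens, 5 ones (place-value notation) → 2×10 + 5 = 25 (decimal)
Compute lcm(37, 25) = 925
925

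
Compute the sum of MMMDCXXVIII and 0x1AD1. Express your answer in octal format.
Convert MMMDCXXVIII (Roman numeral) → 1000 + 1000 + 1000 + 500 + 100 + 10 + 10 + 5 + 1 + 1 + 1 = 3628 (decimal)
Convert 0x1AD1 (hexadecimal) → 1×4096 + 10×256 + 13×16 + 1 = 6865 (decimal)
Compute 3628 + 6865 = 10493
Convert 10493 (decimal) → 10493 = 2×4096 + 4×512 + 3×64 + 7×8 + 5 → 0o24375 (octal)
0o24375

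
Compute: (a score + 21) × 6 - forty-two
Convert a score (colloquial) → 20 (decimal)
Convert forty-two (English words) → 42 (decimal)
Expression in decimal: (20 + 21) × 6 - 42
Parentheses first: 20 + 21 = 41
Multiply: 41 × 6 = 246
Subtract: 246 - 42 = 204
204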